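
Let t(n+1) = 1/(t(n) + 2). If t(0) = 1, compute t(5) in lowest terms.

41/99

t(1) = 1/(1 + 2) = 1/3.
t(2) = 1/(1/3 + 2) = 3/7.
t(3) = 1/(3/7 + 2) = 7/17.
t(4) = 1/(7/17 + 2) = 17/41.
t(5) = 1/(17/41 + 2) = 41/99.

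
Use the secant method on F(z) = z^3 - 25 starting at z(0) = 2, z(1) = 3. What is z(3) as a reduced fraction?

27505/9409

F(2) = -17, F(3) = 2. z(2) = 3 - 2·(3 - 2)/(2 - (-17)) = 55/19.
F(3) = 2, F(55/19) = -5100/6859. z(3) = (55/19) - (-5100/6859)·((55/19) - 3)/((-5100/6859) - 2) = 27505/9409.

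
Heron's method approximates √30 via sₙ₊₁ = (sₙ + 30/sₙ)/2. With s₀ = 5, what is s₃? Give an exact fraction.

116161/21208

s₁ = (5 + 30/5)/2 = 11/2.
s₂ = (11/2 + 30/(11/2))/2 = 241/44.
s₃ = (241/44 + 30/(241/44))/2 = 116161/21208.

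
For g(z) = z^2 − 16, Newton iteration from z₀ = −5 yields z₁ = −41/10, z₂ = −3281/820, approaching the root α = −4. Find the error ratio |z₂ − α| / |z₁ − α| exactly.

z₁ − α = −41/10 − (−4) = −41/10 + 4 = −1/10, so |z₁ − α| = 1/10.
z₂ − α = −3281/820 − (−4) = −3281/820 + 4 = −1/820, so |z₂ − α| = 1/820.
Ratio = (1/820) / (1/10) = 1/82.

1/82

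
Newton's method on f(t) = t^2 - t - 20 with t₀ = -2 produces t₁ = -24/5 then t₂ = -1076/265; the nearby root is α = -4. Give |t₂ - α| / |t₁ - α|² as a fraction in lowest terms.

5/53

t₁ - α = -24/5 - (-4) = -24/5 + 4 = -4/5, so |t₁ - α| = 4/5.
t₂ - α = -1076/265 - (-4) = -1076/265 + 4 = -16/265, so |t₂ - α| = 16/265.
|t₁ - α|² = 16/25.
Ratio = (16/265) / (16/25) = 5/53.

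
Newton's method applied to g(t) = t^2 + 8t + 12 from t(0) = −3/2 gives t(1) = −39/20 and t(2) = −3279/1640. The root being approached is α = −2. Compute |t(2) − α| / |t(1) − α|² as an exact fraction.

t(1) − α = −39/20 − (−2) = −39/20 + 2 = 1/20, so |t(1) − α| = 1/20.
t(2) − α = −3279/1640 − (−2) = −3279/1640 + 2 = 1/1640, so |t(2) − α| = 1/1640.
|t(1) − α|² = 1/400.
Ratio = (1/1640) / (1/400) = 10/41.

10/41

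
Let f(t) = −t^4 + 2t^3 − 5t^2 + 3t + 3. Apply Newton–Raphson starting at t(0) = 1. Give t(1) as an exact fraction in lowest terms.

7/5

f'(t) = −4t^3 + 6t^2 − 10t + 3.
f(1) = 2, f'(1) = −5, so t(1) = 1 − 2/(−5) = 7/5.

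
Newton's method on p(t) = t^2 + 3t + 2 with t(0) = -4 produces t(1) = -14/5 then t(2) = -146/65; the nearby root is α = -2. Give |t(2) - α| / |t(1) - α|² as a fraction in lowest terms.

5/13

t(1) - α = -14/5 - (-2) = -14/5 + 2 = -4/5, so |t(1) - α| = 4/5.
t(2) - α = -146/65 - (-2) = -146/65 + 2 = -16/65, so |t(2) - α| = 16/65.
|t(1) - α|² = 16/25.
Ratio = (16/65) / (16/25) = 5/13.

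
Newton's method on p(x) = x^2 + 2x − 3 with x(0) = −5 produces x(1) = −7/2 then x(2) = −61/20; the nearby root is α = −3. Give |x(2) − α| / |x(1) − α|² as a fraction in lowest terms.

x(1) − α = −7/2 − (−3) = −7/2 + 3 = −1/2, so |x(1) − α| = 1/2.
x(2) − α = −61/20 − (−3) = −61/20 + 3 = −1/20, so |x(2) − α| = 1/20.
|x(1) − α|² = 1/4.
Ratio = (1/20) / (1/4) = 1/5.

1/5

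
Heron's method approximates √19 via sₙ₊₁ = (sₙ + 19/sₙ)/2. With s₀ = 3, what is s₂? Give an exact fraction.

367/84

s₁ = (3 + 19/3)/2 = 14/3.
s₂ = (14/3 + 19/(14/3))/2 = 367/84.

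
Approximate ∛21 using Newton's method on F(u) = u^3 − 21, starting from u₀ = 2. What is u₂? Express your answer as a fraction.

F'(u) = 3u^2.
F(2) = −13, F'(2) = 12, so u₁ = 2 − (−13)/12 = 37/12.
F(37/12) = 14365/1728, F'(37/12) = 1369/48, so u₂ = (37/12) − (14365/1728)/(1369/48) = 68797/24642.

68797/24642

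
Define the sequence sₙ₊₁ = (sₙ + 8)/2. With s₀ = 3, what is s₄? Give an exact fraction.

s₁ = (3 + 8)/2 = 11/2.
s₂ = ((11/2) + 8)/2 = 27/4.
s₃ = ((27/4) + 8)/2 = 59/8.
s₄ = ((59/8) + 8)/2 = 123/16.

123/16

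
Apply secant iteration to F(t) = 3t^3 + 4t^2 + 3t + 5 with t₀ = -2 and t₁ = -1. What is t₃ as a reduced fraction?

-45/29

F(-2) = -9, F(-1) = 3. t₂ = (-1) - 3·((-1) - (-2))/(3 - (-9)) = -5/4.
F(-1) = 3, F(-5/4) = 105/64. t₃ = (-5/4) - (105/64)·((-5/4) - (-1))/((105/64) - 3) = -45/29.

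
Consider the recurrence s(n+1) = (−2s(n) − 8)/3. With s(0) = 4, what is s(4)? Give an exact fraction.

−40/81

s(1) = (−2·4 − 8)/3 = −16/3.
s(2) = (−2·(−16/3) − 8)/3 = 8/9.
s(3) = (−2·(8/9) − 8)/3 = −88/27.
s(4) = (−2·(−88/27) − 8)/3 = −40/81.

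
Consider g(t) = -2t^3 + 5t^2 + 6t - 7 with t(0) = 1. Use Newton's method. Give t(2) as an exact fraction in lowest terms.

g'(t) = -6t^2 + 10t + 6.
g(1) = 2, g'(1) = 10, so t(1) = 1 - 2/10 = 4/5.
g(4/5) = -3/125, g'(4/5) = 254/25, so t(2) = (4/5) - (-3/125)/(254/25) = 1019/1270.

1019/1270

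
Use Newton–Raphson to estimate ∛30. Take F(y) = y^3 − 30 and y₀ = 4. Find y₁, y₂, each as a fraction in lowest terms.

y₁ = 79/24, y₂ = 700399/224676

F'(y) = 3y^2.
F(4) = 34, F'(4) = 48, so y₁ = 4 − 34/48 = 79/24.
F(79/24) = 78319/13824, F'(79/24) = 6241/192, so y₂ = (79/24) − (78319/13824)/(6241/192) = 700399/224676.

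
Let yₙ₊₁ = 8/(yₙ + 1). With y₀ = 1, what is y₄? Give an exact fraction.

104/53

y₁ = 8/(1 + 1) = 4.
y₂ = 8/(4 + 1) = 8/5.
y₃ = 8/(8/5 + 1) = 40/13.
y₄ = 8/(40/13 + 1) = 104/53.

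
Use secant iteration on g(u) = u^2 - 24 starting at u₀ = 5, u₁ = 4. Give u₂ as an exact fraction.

44/9

g(5) = 1, g(4) = -8. u₂ = 4 - (-8)·(4 - 5)/((-8) - 1) = 44/9.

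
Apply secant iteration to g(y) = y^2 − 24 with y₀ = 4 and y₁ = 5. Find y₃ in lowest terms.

g(4) = −8, g(5) = 1. y₂ = 5 − 1·(5 − 4)/(1 − (−8)) = 44/9.
g(5) = 1, g(44/9) = −8/81. y₃ = (44/9) − (−8/81)·((44/9) − 5)/((−8/81) − 1) = 436/89.

436/89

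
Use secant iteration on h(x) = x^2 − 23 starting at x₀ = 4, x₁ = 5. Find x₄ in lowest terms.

h(4) = −7, h(5) = 2. x₂ = 5 − 2·(5 − 4)/(2 − (−7)) = 43/9.
h(5) = 2, h(43/9) = −14/81. x₃ = (43/9) − (−14/81)·((43/9) − 5)/((−14/81) − 2) = 211/44.
h(43/9) = −14/81, h(211/44) = −7/1936. x₄ = (211/44) − (−7/1936)·((211/44) − (43/9))/((−7/1936) − (−14/81)) = 18181/3791.

18181/3791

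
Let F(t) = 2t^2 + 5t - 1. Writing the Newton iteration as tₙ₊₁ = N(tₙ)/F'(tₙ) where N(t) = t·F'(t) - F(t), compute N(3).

F'(t) = 4t + 5.
N(t) = t·F'(t) - F(t) = t·(4t + 5) - (2t^2 + 5t - 1) = 2t^2 + 1.
N(3) = 19.

19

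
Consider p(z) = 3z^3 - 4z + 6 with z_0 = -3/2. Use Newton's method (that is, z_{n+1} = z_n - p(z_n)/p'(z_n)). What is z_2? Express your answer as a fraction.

-68748/42809

p'(z) = 9z^2 - 4.
p(-3/2) = 15/8, p'(-3/2) = 65/4, so z_1 = (-3/2) - (15/8)/(65/4) = -21/13.
p(-21/13) = -405/2197, p'(-21/13) = 3293/169, so z_2 = (-21/13) - (-405/2197)/(3293/169) = -68748/42809.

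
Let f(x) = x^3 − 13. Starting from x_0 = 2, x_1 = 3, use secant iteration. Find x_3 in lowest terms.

17593/7549

f(2) = −5, f(3) = 14. x_2 = 3 − 14·(3 − 2)/(14 − (−5)) = 43/19.
f(3) = 14, f(43/19) = −9660/6859. x_3 = (43/19) − (−9660/6859)·((43/19) − 3)/((−9660/6859) − 14) = 17593/7549.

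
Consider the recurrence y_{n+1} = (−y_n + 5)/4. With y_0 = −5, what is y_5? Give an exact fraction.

515/512

y_1 = (−(−5) + 5)/4 = 5/2.
y_2 = (−(5/2) + 5)/4 = 5/8.
y_3 = (−(5/8) + 5)/4 = 35/32.
y_4 = (−(35/32) + 5)/4 = 125/128.
y_5 = (−(125/128) + 5)/4 = 515/512.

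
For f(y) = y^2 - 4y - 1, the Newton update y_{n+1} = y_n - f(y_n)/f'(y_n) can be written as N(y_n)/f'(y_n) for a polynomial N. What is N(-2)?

f'(y) = 2y - 4.
N(y) = y·f'(y) - f(y) = y·(2y - 4) - (y^2 - 4y - 1) = y^2 + 1.
N(-2) = 5.

5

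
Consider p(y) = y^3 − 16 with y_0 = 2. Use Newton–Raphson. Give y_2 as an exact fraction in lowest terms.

p'(y) = 3y^2.
p(2) = −8, p'(2) = 12, so y_1 = 2 − (−8)/12 = 8/3.
p(8/3) = 80/27, p'(8/3) = 64/3, so y_2 = (8/3) − (80/27)/(64/3) = 91/36.

91/36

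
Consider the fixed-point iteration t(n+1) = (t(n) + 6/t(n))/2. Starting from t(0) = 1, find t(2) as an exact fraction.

73/28

t(1) = (1 + 6/1)/2 = 7/2.
t(2) = (7/2 + 6/(7/2))/2 = 73/28.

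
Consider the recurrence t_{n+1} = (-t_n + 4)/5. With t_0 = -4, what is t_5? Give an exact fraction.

2088/3125

t_1 = (-(-4) + 4)/5 = 8/5.
t_2 = (-(8/5) + 4)/5 = 12/25.
t_3 = (-(12/25) + 4)/5 = 88/125.
t_4 = (-(88/125) + 4)/5 = 412/625.
t_5 = (-(412/625) + 4)/5 = 2088/3125.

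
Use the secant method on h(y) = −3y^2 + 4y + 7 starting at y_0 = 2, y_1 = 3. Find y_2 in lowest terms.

25/11

h(2) = 3, h(3) = −8. y_2 = 3 − (−8)·(3 − 2)/((−8) − 3) = 25/11.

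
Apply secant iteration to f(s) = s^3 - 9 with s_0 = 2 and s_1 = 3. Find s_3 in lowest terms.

f(2) = -1, f(3) = 18. s_2 = 3 - 18·(3 - 2)/(18 - (-1)) = 39/19.
f(3) = 18, f(39/19) = -2412/6859. s_3 = (39/19) - (-2412/6859)·((39/19) - 3)/((-2412/6859) - 18) = 1609/777.

1609/777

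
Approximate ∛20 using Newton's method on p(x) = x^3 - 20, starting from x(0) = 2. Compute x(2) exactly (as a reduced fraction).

74/27

p'(x) = 3x^2.
p(2) = -12, p'(2) = 12, so x(1) = 2 - (-12)/12 = 3.
p(3) = 7, p'(3) = 27, so x(2) = 3 - 7/27 = 74/27.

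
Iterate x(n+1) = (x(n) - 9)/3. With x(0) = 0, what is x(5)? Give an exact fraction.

-121/27

x(1) = (0 - 9)/3 = -3.
x(2) = ((-3) - 9)/3 = -4.
x(3) = ((-4) - 9)/3 = -13/3.
x(4) = ((-13/3) - 9)/3 = -40/9.
x(5) = ((-40/9) - 9)/3 = -121/27.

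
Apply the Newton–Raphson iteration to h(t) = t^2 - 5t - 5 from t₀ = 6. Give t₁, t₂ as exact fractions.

h'(t) = 2t - 5.
h(6) = 1, h'(6) = 7, so t₁ = 6 - 1/7 = 41/7.
h(41/7) = 1/49, h'(41/7) = 47/7, so t₂ = (41/7) - (1/49)/(47/7) = 1926/329.

t₁ = 41/7, t₂ = 1926/329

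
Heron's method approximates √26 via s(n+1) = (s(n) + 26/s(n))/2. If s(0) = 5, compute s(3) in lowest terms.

s(1) = (5 + 26/5)/2 = 51/10.
s(2) = (51/10 + 26/(51/10))/2 = 5201/1020.
s(3) = (5201/1020 + 26/(5201/1020))/2 = 54100801/10610040.

54100801/10610040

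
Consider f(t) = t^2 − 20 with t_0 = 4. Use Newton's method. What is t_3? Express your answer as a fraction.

51841/11592

f'(t) = 2t.
f(4) = −4, f'(4) = 8, so t_1 = 4 − (−4)/8 = 9/2.
f(9/2) = 1/4, f'(9/2) = 9, so t_2 = (9/2) − (1/4)/9 = 161/36.
f(161/36) = 1/1296, f'(161/36) = 161/18, so t_3 = (161/36) − (1/1296)/(161/18) = 51841/11592.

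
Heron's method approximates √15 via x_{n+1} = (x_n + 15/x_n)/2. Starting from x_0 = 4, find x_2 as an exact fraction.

x_1 = (4 + 15/4)/2 = 31/8.
x_2 = (31/8 + 15/(31/8))/2 = 1921/496.

1921/496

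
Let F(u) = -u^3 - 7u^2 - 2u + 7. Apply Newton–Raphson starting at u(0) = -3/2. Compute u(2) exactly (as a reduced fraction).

-568061/437962

F'(u) = -3u^2 - 14u - 2.
F(-3/2) = -19/8, F'(-3/2) = 49/4, so u(1) = (-3/2) - (-19/8)/(49/4) = -64/49.
F(-64/49) = -11913/117649, F'(-64/49) = 26814/2401, so u(2) = (-64/49) - (-11913/117649)/(26814/2401) = -568061/437962.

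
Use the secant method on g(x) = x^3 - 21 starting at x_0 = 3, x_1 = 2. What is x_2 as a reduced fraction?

g(3) = 6, g(2) = -13. x_2 = 2 - (-13)·(2 - 3)/((-13) - 6) = 51/19.

51/19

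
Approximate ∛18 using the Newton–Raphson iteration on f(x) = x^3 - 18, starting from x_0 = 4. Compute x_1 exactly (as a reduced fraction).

f'(x) = 3x^2.
f(4) = 46, f'(4) = 48, so x_1 = 4 - 46/48 = 73/24.

73/24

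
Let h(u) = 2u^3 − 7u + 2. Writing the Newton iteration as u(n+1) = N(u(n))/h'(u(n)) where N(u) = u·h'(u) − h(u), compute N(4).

h'(u) = 6u^2 − 7.
N(u) = u·h'(u) − h(u) = u·(6u^2 − 7) − (2u^3 − 7u + 2) = 4u^3 − 2.
N(4) = 254.

254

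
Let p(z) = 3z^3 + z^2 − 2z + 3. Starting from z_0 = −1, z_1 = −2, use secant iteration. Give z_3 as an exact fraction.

−5974/4651

p(−1) = 3, p(−2) = −13. z_2 = (−2) − (−13)·((−2) − (−1))/((−13) − 3) = −19/16.
p(−2) = −13, p(−19/16) = 7215/4096. z_3 = (−19/16) − (7215/4096)·((−19/16) − (−2))/((7215/4096) − (−13)) = −5974/4651.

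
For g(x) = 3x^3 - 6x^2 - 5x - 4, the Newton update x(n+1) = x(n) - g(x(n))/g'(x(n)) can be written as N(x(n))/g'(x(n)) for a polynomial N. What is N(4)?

g'(x) = 9x^2 - 12x - 5.
N(x) = x·g'(x) - g(x) = x·(9x^2 - 12x - 5) - (3x^3 - 6x^2 - 5x - 4) = 6x^3 - 6x^2 + 4.
N(4) = 292.

292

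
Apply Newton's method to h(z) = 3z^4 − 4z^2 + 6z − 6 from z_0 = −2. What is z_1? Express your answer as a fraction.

h'(z) = 12z^3 − 8z + 6.
h(−2) = 14, h'(−2) = −74, so z_1 = (−2) − 14/(−74) = −67/37.

−67/37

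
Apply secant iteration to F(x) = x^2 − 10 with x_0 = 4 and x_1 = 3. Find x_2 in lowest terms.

22/7

F(4) = 6, F(3) = −1. x_2 = 3 − (−1)·(3 − 4)/((−1) − 6) = 22/7.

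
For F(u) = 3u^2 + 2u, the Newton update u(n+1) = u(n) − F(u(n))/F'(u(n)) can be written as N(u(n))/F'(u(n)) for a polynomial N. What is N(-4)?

F'(u) = 6u + 2.
N(u) = u·F'(u) − F(u) = u·(6u + 2) − (3u^2 + 2u) = 3u^2.
N(-4) = 48.

48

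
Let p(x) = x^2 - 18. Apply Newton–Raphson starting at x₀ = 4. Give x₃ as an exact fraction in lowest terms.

p'(x) = 2x.
p(4) = -2, p'(4) = 8, so x₁ = 4 - (-2)/8 = 17/4.
p(17/4) = 1/16, p'(17/4) = 17/2, so x₂ = (17/4) - (1/16)/(17/2) = 577/136.
p(577/136) = 1/18496, p'(577/136) = 577/68, so x₃ = (577/136) - (1/18496)/(577/68) = 665857/156944.

665857/156944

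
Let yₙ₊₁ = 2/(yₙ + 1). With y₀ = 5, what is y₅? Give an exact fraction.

18/19

y₁ = 2/(5 + 1) = 1/3.
y₂ = 2/(1/3 + 1) = 3/2.
y₃ = 2/(3/2 + 1) = 4/5.
y₄ = 2/(4/5 + 1) = 10/9.
y₅ = 2/(10/9 + 1) = 18/19.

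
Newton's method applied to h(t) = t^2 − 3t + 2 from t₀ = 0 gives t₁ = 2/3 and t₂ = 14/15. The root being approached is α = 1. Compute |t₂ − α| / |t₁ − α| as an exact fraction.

t₁ − α = 2/3 − 1 = −1/3, so |t₁ − α| = 1/3.
t₂ − α = 14/15 − 1 = −1/15, so |t₂ − α| = 1/15.
Ratio = (1/15) / (1/3) = 1/5.

1/5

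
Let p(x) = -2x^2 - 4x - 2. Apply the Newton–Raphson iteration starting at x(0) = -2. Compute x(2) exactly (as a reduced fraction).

p'(x) = -4x - 4.
p(-2) = -2, p'(-2) = 4, so x(1) = (-2) - (-2)/4 = -3/2.
p(-3/2) = -1/2, p'(-3/2) = 2, so x(2) = (-3/2) - (-1/2)/2 = -5/4.

-5/4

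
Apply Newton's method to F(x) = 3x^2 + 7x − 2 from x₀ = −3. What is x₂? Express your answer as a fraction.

−2765/1067

F'(x) = 6x + 7.
F(−3) = 4, F'(−3) = −11, so x₁ = (−3) − 4/(−11) = −29/11.
F(−29/11) = 48/121, F'(−29/11) = −97/11, so x₂ = (−29/11) − (48/121)/(−97/11) = −2765/1067.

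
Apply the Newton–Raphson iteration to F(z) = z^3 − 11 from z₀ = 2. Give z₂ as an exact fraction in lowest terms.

F'(z) = 3z^2.
F(2) = −3, F'(2) = 12, so z₁ = 2 − (−3)/12 = 9/4.
F(9/4) = 25/64, F'(9/4) = 243/16, so z₂ = (9/4) − (25/64)/(243/16) = 1081/486.

1081/486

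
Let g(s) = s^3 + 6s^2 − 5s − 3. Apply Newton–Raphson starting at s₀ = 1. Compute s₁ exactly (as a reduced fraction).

g'(s) = 3s^2 + 12s − 5.
g(1) = −1, g'(1) = 10, so s₁ = 1 − (−1)/10 = 11/10.

11/10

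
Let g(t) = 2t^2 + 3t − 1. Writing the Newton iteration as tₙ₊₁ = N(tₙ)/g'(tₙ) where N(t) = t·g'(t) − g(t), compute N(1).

3

g'(t) = 4t + 3.
N(t) = t·g'(t) − g(t) = t·(4t + 3) − (2t^2 + 3t − 1) = 2t^2 + 1.
N(1) = 3.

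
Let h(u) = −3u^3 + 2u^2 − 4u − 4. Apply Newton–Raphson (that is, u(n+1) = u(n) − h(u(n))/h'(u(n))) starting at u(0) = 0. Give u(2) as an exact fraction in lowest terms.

−12/17

h'(u) = −9u^2 + 4u − 4.
h(0) = −4, h'(0) = −4, so u(1) = 0 − (−4)/(−4) = −1.
h(−1) = 5, h'(−1) = −17, so u(2) = (−1) − 5/(−17) = −12/17.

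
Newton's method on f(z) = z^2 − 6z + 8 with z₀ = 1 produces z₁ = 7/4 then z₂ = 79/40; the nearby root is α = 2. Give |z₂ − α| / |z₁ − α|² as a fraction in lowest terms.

2/5

z₁ − α = 7/4 − 2 = −1/4, so |z₁ − α| = 1/4.
z₂ − α = 79/40 − 2 = −1/40, so |z₂ − α| = 1/40.
|z₁ − α|² = 1/16.
Ratio = (1/40) / (1/16) = 2/5.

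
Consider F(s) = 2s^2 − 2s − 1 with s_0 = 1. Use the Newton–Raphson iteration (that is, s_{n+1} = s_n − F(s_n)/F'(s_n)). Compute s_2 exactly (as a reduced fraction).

11/8

F'(s) = 4s − 2.
F(1) = −1, F'(1) = 2, so s_1 = 1 − (−1)/2 = 3/2.
F(3/2) = 1/2, F'(3/2) = 4, so s_2 = (3/2) − (1/2)/4 = 11/8.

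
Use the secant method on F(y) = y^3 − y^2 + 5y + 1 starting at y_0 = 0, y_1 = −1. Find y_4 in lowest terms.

F(0) = 1, F(−1) = −6. y_2 = (−1) − (−6)·((−1) − 0)/((−6) − 1) = −1/7.
F(−1) = −6, F(−1/7) = 90/343. y_3 = (−1/7) − (90/343)·((−1/7) − (−1))/((90/343) − (−6)) = −32/179.
F(−1/7) = 90/343, F(−32/179) = 392715/5735339. y_4 = (−32/179) − (392715/5735339)·((−32/179) − (−1/7))/((392715/5735339) − (90/343)) = −1623001/8477317.

−1623001/8477317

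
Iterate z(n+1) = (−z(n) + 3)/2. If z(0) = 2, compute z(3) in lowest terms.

7/8

z(1) = (−2 + 3)/2 = 1/2.
z(2) = (−(1/2) + 3)/2 = 5/4.
z(3) = (−(5/4) + 3)/2 = 7/8.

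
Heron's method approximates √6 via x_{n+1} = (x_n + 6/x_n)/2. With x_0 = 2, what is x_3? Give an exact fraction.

4801/1960

x_1 = (2 + 6/2)/2 = 5/2.
x_2 = (5/2 + 6/(5/2))/2 = 49/20.
x_3 = (49/20 + 6/(49/20))/2 = 4801/1960.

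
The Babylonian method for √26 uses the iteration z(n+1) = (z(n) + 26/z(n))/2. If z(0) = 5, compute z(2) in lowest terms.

z(1) = (5 + 26/5)/2 = 51/10.
z(2) = (51/10 + 26/(51/10))/2 = 5201/1020.

5201/1020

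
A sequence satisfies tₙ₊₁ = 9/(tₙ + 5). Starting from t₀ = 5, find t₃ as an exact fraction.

531/385

t₁ = 9/(5 + 5) = 9/10.
t₂ = 9/(9/10 + 5) = 90/59.
t₃ = 9/(90/59 + 5) = 531/385.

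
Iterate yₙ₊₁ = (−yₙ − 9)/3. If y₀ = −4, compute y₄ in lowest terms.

y₁ = (−(−4) − 9)/3 = −5/3.
y₂ = (−(−5/3) − 9)/3 = −22/9.
y₃ = (−(−22/9) − 9)/3 = −59/27.
y₄ = (−(−59/27) − 9)/3 = −184/81.

−184/81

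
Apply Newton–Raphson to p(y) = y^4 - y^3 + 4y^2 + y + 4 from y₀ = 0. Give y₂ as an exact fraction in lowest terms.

p'(y) = 4y^3 - 3y^2 + 8y + 1.
p(0) = 4, p'(0) = 1, so y₁ = 0 - 4/1 = -4.
p(-4) = 384, p'(-4) = -335, so y₂ = (-4) - 384/(-335) = -956/335.

-956/335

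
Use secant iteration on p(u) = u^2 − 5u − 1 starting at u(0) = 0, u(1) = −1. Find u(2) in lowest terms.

−1/6

p(0) = −1, p(−1) = 5. u(2) = (−1) − 5·((−1) − 0)/(5 − (−1)) = −1/6.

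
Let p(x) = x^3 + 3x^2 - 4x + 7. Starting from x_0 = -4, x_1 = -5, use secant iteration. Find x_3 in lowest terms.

p(-4) = 7, p(-5) = -23. x_2 = (-5) - (-23)·((-5) - (-4))/((-23) - 7) = -127/30.
p(-5) = -23, p(-127/30) = 49427/27000. x_3 = (-127/30) - (49427/27000)·((-127/30) - (-5))/((49427/27000) - (-23)) = -125045/29149.

-125045/29149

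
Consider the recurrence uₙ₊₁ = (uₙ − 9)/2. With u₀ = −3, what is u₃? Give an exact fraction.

u₁ = ((−3) − 9)/2 = −6.
u₂ = ((−6) − 9)/2 = −15/2.
u₃ = ((−15/2) − 9)/2 = −33/4.

−33/4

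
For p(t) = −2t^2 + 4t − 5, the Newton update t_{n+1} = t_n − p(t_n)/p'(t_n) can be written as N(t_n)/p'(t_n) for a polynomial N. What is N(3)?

−13

p'(t) = −4t + 4.
N(t) = t·p'(t) − p(t) = t·(−4t + 4) − (−2t^2 + 4t − 5) = −2t^2 + 5.
N(3) = −13.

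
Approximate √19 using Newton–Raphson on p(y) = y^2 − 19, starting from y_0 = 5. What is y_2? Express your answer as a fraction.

959/220

p'(y) = 2y.
p(5) = 6, p'(5) = 10, so y_1 = 5 − 6/10 = 22/5.
p(22/5) = 9/25, p'(22/5) = 44/5, so y_2 = (22/5) − (9/25)/(44/5) = 959/220.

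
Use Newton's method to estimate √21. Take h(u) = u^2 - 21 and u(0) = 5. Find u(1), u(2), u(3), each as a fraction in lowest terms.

h'(u) = 2u.
h(5) = 4, h'(5) = 10, so u(1) = 5 - 4/10 = 23/5.
h(23/5) = 4/25, h'(23/5) = 46/5, so u(2) = (23/5) - (4/25)/(46/5) = 527/115.
h(527/115) = 4/13225, h'(527/115) = 1054/115, so u(3) = (527/115) - (4/13225)/(1054/115) = 277727/60605.

u(1) = 23/5, u(2) = 527/115, u(3) = 277727/60605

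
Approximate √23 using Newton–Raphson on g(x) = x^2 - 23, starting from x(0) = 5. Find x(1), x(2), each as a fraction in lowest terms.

g'(x) = 2x.
g(5) = 2, g'(5) = 10, so x(1) = 5 - 2/10 = 24/5.
g(24/5) = 1/25, g'(24/5) = 48/5, so x(2) = (24/5) - (1/25)/(48/5) = 1151/240.

x(1) = 24/5, x(2) = 1151/240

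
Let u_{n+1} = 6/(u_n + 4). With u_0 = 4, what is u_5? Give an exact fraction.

u_1 = 6/(4 + 4) = 3/4.
u_2 = 6/(3/4 + 4) = 24/19.
u_3 = 6/(24/19 + 4) = 57/50.
u_4 = 6/(57/50 + 4) = 300/257.
u_5 = 6/(300/257 + 4) = 771/664.

771/664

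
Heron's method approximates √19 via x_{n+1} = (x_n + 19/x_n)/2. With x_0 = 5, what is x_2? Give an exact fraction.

x_1 = (5 + 19/5)/2 = 22/5.
x_2 = (22/5 + 19/(22/5))/2 = 959/220.

959/220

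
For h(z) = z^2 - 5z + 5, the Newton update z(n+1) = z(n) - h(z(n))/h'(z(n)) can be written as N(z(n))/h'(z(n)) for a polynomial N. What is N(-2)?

h'(z) = 2z - 5.
N(z) = z·h'(z) - h(z) = z·(2z - 5) - (z^2 - 5z + 5) = z^2 - 5.
N(-2) = -1.

-1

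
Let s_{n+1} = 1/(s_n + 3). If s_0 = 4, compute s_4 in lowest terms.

s_1 = 1/(4 + 3) = 1/7.
s_2 = 1/(1/7 + 3) = 7/22.
s_3 = 1/(7/22 + 3) = 22/73.
s_4 = 1/(22/73 + 3) = 73/241.

73/241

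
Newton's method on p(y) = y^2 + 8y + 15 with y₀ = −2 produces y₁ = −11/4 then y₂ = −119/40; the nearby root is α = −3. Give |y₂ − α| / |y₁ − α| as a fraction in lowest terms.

1/10

y₁ − α = −11/4 − (−3) = −11/4 + 3 = 1/4, so |y₁ − α| = 1/4.
y₂ − α = −119/40 − (−3) = −119/40 + 3 = 1/40, so |y₂ − α| = 1/40.
Ratio = (1/40) / (1/4) = 1/10.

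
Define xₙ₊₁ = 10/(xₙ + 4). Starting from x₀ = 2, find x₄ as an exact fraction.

490/281

x₁ = 10/(2 + 4) = 5/3.
x₂ = 10/(5/3 + 4) = 30/17.
x₃ = 10/(30/17 + 4) = 85/49.
x₄ = 10/(85/49 + 4) = 490/281.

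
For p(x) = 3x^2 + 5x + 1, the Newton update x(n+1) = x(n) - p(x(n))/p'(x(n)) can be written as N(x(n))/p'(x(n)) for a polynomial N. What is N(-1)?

2

p'(x) = 6x + 5.
N(x) = x·p'(x) - p(x) = x·(6x + 5) - (3x^2 + 5x + 1) = 3x^2 - 1.
N(-1) = 2.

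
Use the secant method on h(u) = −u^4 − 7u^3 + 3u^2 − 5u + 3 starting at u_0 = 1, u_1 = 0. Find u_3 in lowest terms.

3000/4757

h(1) = −7, h(0) = 3. u_2 = 0 − 3·(0 − 1)/(3 − (−7)) = 3/10.
h(0) = 3, h(3/10) = 15729/10000. u_3 = (3/10) − (15729/10000)·((3/10) − 0)/((15729/10000) − 3) = 3000/4757.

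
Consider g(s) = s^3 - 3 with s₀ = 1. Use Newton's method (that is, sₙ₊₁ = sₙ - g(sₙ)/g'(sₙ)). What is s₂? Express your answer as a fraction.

331/225

g'(s) = 3s^2.
g(1) = -2, g'(1) = 3, so s₁ = 1 - (-2)/3 = 5/3.
g(5/3) = 44/27, g'(5/3) = 25/3, so s₂ = (5/3) - (44/27)/(25/3) = 331/225.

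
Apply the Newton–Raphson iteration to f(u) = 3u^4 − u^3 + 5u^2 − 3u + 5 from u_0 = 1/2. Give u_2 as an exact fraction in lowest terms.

f'(u) = 12u^3 − 3u^2 + 10u − 3.
f(1/2) = 77/16, f'(1/2) = 11/4, so u_1 = (1/2) − (77/16)/(11/4) = −5/4.
f(−5/4) = 6615/256, f'(−5/4) = −349/8, so u_2 = (−5/4) − (6615/256)/(−349/8) = −7345/11168.

−7345/11168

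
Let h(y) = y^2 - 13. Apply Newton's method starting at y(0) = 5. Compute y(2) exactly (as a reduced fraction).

h'(y) = 2y.
h(5) = 12, h'(5) = 10, so y(1) = 5 - 12/10 = 19/5.
h(19/5) = 36/25, h'(19/5) = 38/5, so y(2) = (19/5) - (36/25)/(38/5) = 343/95.

343/95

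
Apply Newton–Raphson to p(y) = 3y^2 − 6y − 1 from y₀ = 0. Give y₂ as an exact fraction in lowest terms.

p'(y) = 6y − 6.
p(0) = −1, p'(0) = −6, so y₁ = 0 − (−1)/(−6) = −1/6.
p(−1/6) = 1/12, p'(−1/6) = −7, so y₂ = (−1/6) − (1/12)/(−7) = −13/84.

−13/84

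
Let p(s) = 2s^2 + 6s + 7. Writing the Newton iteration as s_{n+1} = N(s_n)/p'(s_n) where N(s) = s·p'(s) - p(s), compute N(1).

-5

p'(s) = 4s + 6.
N(s) = s·p'(s) - p(s) = s·(4s + 6) - (2s^2 + 6s + 7) = 2s^2 - 7.
N(1) = -5.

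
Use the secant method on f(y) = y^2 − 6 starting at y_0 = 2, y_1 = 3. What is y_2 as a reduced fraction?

f(2) = −2, f(3) = 3. y_2 = 3 − 3·(3 − 2)/(3 − (−2)) = 12/5.

12/5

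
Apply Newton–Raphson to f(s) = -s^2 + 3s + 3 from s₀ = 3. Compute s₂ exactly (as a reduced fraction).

19/5

f'(s) = -2s + 3.
f(3) = 3, f'(3) = -3, so s₁ = 3 - 3/(-3) = 4.
f(4) = -1, f'(4) = -5, so s₂ = 4 - (-1)/(-5) = 19/5.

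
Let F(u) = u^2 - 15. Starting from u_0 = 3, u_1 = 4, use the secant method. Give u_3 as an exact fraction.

213/55

F(3) = -6, F(4) = 1. u_2 = 4 - 1·(4 - 3)/(1 - (-6)) = 27/7.
F(4) = 1, F(27/7) = -6/49. u_3 = (27/7) - (-6/49)·((27/7) - 4)/((-6/49) - 1) = 213/55.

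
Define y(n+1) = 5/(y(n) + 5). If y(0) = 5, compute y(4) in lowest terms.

65/76

y(1) = 5/(5 + 5) = 1/2.
y(2) = 5/(1/2 + 5) = 10/11.
y(3) = 5/(10/11 + 5) = 11/13.
y(4) = 5/(11/13 + 5) = 65/76.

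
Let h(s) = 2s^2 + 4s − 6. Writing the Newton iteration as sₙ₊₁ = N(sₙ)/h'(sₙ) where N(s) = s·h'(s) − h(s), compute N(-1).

8

h'(s) = 4s + 4.
N(s) = s·h'(s) − h(s) = s·(4s + 4) − (2s^2 + 4s − 6) = 2s^2 + 6.
N(-1) = 8.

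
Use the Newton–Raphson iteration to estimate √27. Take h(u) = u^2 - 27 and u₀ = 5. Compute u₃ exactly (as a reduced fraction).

h'(u) = 2u.
h(5) = -2, h'(5) = 10, so u₁ = 5 - (-2)/10 = 26/5.
h(26/5) = 1/25, h'(26/5) = 52/5, so u₂ = (26/5) - (1/25)/(52/5) = 1351/260.
h(1351/260) = 1/67600, h'(1351/260) = 1351/130, so u₃ = (1351/260) - (1/67600)/(1351/130) = 3650401/702520.

3650401/702520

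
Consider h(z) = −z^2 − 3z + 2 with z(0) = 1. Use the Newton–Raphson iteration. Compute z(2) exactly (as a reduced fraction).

h'(z) = −2z − 3.
h(1) = −2, h'(1) = −5, so z(1) = 1 − (−2)/(−5) = 3/5.
h(3/5) = −4/25, h'(3/5) = −21/5, so z(2) = (3/5) − (−4/25)/(−21/5) = 59/105.

59/105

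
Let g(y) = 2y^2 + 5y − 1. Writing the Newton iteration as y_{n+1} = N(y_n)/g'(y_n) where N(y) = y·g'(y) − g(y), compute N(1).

3

g'(y) = 4y + 5.
N(y) = y·g'(y) − g(y) = y·(4y + 5) − (2y^2 + 5y − 1) = 2y^2 + 1.
N(1) = 3.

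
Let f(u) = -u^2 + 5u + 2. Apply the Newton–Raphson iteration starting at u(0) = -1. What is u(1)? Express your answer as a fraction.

-3/7

f'(u) = -2u + 5.
f(-1) = -4, f'(-1) = 7, so u(1) = (-1) - (-4)/7 = -3/7.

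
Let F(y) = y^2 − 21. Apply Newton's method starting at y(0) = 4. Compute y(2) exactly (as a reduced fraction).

2713/592

F'(y) = 2y.
F(4) = −5, F'(4) = 8, so y(1) = 4 − (−5)/8 = 37/8.
F(37/8) = 25/64, F'(37/8) = 37/4, so y(2) = (37/8) − (25/64)/(37/4) = 2713/592.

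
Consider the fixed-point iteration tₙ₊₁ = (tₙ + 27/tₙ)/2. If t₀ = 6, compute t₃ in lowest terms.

t₁ = (6 + 27/6)/2 = 21/4.
t₂ = (21/4 + 27/(21/4))/2 = 291/56.
t₃ = (291/56 + 27/(291/56))/2 = 56451/10864.

56451/10864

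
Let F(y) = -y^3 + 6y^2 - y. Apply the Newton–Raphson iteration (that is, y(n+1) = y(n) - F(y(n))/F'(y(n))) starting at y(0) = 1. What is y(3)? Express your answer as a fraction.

575/2788

F'(y) = -3y^2 + 12y - 1.
F(1) = 4, F'(1) = 8, so y(1) = 1 - 4/8 = 1/2.
F(1/2) = 7/8, F'(1/2) = 17/4, so y(2) = (1/2) - (7/8)/(17/4) = 5/17.
F(5/17) = 980/4913, F'(5/17) = 656/289, so y(3) = (5/17) - (980/4913)/(656/289) = 575/2788.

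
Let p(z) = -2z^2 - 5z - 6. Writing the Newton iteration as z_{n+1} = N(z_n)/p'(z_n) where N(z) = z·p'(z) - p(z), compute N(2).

p'(z) = -4z - 5.
N(z) = z·p'(z) - p(z) = z·(-4z - 5) - (-2z^2 - 5z - 6) = -2z^2 + 6.
N(2) = -2.

-2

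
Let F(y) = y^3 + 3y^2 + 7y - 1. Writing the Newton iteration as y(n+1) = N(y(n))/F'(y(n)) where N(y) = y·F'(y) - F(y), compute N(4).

177

F'(y) = 3y^2 + 6y + 7.
N(y) = y·F'(y) - F(y) = y·(3y^2 + 6y + 7) - (y^3 + 3y^2 + 7y - 1) = 2y^3 + 3y^2 + 1.
N(4) = 177.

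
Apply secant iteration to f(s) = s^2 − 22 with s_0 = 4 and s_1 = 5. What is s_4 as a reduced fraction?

1909/407

f(4) = −6, f(5) = 3. s_2 = 5 − 3·(5 − 4)/(3 − (−6)) = 14/3.
f(5) = 3, f(14/3) = −2/9. s_3 = (14/3) − (−2/9)·((14/3) − 5)/((−2/9) − 3) = 136/29.
f(14/3) = −2/9, f(136/29) = −6/841. s_4 = (136/29) − (−6/841)·((136/29) − (14/3))/((−6/841) − (−2/9)) = 1909/407.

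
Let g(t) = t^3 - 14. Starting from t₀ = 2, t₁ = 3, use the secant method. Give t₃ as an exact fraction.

18386/7693

g(2) = -6, g(3) = 13. t₂ = 3 - 13·(3 - 2)/(13 - (-6)) = 44/19.
g(3) = 13, g(44/19) = -10842/6859. t₃ = (44/19) - (-10842/6859)·((44/19) - 3)/((-10842/6859) - 13) = 18386/7693.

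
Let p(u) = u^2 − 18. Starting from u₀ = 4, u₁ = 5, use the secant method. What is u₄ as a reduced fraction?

13411/3161

p(4) = −2, p(5) = 7. u₂ = 5 − 7·(5 − 4)/(7 − (−2)) = 38/9.
p(5) = 7, p(38/9) = −14/81. u₃ = (38/9) − (−14/81)·((38/9) − 5)/((−14/81) − 7) = 352/83.
p(38/9) = −14/81, p(352/83) = −98/6889. u₄ = (352/83) − (−98/6889)·((352/83) − (38/9))/((−98/6889) − (−14/81)) = 13411/3161.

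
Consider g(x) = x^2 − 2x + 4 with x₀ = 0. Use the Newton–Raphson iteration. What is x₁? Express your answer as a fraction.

2

g'(x) = 2x − 2.
g(0) = 4, g'(0) = −2, so x₁ = 0 − 4/(−2) = 2.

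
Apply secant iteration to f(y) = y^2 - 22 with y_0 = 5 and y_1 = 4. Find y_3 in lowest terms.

61/13

f(5) = 3, f(4) = -6. y_2 = 4 - (-6)·(4 - 5)/((-6) - 3) = 14/3.
f(4) = -6, f(14/3) = -2/9. y_3 = (14/3) - (-2/9)·((14/3) - 4)/((-2/9) - (-6)) = 61/13.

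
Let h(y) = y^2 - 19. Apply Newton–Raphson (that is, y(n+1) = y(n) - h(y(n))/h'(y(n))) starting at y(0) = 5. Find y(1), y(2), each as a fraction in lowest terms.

h'(y) = 2y.
h(5) = 6, h'(5) = 10, so y(1) = 5 - 6/10 = 22/5.
h(22/5) = 9/25, h'(22/5) = 44/5, so y(2) = (22/5) - (9/25)/(44/5) = 959/220.

y(1) = 22/5, y(2) = 959/220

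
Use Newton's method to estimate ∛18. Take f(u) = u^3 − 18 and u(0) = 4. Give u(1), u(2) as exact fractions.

u(1) = 73/24, u(2) = 513433/191844

f'(u) = 3u^2.
f(4) = 46, f'(4) = 48, so u(1) = 4 − 46/48 = 73/24.
f(73/24) = 140185/13824, f'(73/24) = 5329/192, so u(2) = (73/24) − (140185/13824)/(5329/192) = 513433/191844.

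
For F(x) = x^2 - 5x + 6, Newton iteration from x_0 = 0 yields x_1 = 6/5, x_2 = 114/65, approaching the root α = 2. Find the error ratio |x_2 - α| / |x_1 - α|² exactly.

x_1 - α = 6/5 - 2 = -4/5, so |x_1 - α| = 4/5.
x_2 - α = 114/65 - 2 = -16/65, so |x_2 - α| = 16/65.
|x_1 - α|² = 16/25.
Ratio = (16/65) / (16/25) = 5/13.

5/13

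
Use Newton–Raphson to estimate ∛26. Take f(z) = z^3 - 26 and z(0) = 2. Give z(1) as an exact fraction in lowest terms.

f'(z) = 3z^2.
f(2) = -18, f'(2) = 12, so z(1) = 2 - (-18)/12 = 7/2.

7/2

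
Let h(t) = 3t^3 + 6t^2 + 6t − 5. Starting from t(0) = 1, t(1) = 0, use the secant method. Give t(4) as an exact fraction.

h(1) = 10, h(0) = −5. t(2) = 0 − (−5)·(0 − 1)/((−5) − 10) = 1/3.
h(0) = −5, h(1/3) = −20/9. t(3) = (1/3) − (−20/9)·((1/3) − 0)/((−20/9) − (−5)) = 3/5.
h(1/3) = −20/9, h(3/5) = 176/125. t(4) = (3/5) − (176/125)·((3/5) − (1/3))/((176/125) − (−20/9)) = 507/1021.

507/1021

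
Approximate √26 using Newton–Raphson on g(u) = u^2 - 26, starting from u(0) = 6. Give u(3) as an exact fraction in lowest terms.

g'(u) = 2u.
g(6) = 10, g'(6) = 12, so u(1) = 6 - 10/12 = 31/6.
g(31/6) = 25/36, g'(31/6) = 31/3, so u(2) = (31/6) - (25/36)/(31/3) = 1897/372.
g(1897/372) = 625/138384, g'(1897/372) = 1897/186, so u(3) = (1897/372) - (625/138384)/(1897/186) = 7196593/1411368.

7196593/1411368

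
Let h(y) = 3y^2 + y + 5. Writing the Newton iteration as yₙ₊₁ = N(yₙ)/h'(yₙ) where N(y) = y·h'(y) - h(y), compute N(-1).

-2

h'(y) = 6y + 1.
N(y) = y·h'(y) - h(y) = y·(6y + 1) - (3y^2 + y + 5) = 3y^2 - 5.
N(-1) = -2.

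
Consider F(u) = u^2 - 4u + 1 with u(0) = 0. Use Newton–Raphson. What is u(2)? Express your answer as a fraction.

15/56

F'(u) = 2u - 4.
F(0) = 1, F'(0) = -4, so u(1) = 0 - 1/(-4) = 1/4.
F(1/4) = 1/16, F'(1/4) = -7/2, so u(2) = (1/4) - (1/16)/(-7/2) = 15/56.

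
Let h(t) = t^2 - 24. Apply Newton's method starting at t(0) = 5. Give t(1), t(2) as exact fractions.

t(1) = 49/10, t(2) = 4801/980

h'(t) = 2t.
h(5) = 1, h'(5) = 10, so t(1) = 5 - 1/10 = 49/10.
h(49/10) = 1/100, h'(49/10) = 49/5, so t(2) = (49/10) - (1/100)/(49/5) = 4801/980.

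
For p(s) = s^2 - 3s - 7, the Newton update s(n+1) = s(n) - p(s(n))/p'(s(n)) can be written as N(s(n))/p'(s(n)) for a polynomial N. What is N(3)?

p'(s) = 2s - 3.
N(s) = s·p'(s) - p(s) = s·(2s - 3) - (s^2 - 3s - 7) = s^2 + 7.
N(3) = 16.

16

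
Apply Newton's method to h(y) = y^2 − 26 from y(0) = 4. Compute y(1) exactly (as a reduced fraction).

21/4

h'(y) = 2y.
h(4) = −10, h'(4) = 8, so y(1) = 4 − (−10)/8 = 21/4.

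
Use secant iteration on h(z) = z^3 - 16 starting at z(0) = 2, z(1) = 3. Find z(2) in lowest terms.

46/19

h(2) = -8, h(3) = 11. z(2) = 3 - 11·(3 - 2)/(11 - (-8)) = 46/19.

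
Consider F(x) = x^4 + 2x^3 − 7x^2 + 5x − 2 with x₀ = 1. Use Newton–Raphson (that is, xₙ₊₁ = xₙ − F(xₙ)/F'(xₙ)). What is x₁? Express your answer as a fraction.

2

F'(x) = 4x^3 + 6x^2 − 14x + 5.
F(1) = −1, F'(1) = 1, so x₁ = 1 − (−1)/1 = 2.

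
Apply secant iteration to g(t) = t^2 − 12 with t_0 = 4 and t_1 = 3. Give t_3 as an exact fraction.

52/15

g(4) = 4, g(3) = −3. t_2 = 3 − (−3)·(3 − 4)/((−3) − 4) = 24/7.
g(3) = −3, g(24/7) = −12/49. t_3 = (24/7) − (−12/49)·((24/7) − 3)/((−12/49) − (−3)) = 52/15.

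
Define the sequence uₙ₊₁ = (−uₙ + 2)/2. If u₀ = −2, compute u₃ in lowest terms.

u₁ = (−(−2) + 2)/2 = 2.
u₂ = (−2 + 2)/2 = 0.
u₃ = (−0 + 2)/2 = 1.

1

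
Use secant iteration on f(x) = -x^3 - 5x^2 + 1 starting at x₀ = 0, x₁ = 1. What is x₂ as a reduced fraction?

1/6

f(0) = 1, f(1) = -5. x₂ = 1 - (-5)·(1 - 0)/((-5) - 1) = 1/6.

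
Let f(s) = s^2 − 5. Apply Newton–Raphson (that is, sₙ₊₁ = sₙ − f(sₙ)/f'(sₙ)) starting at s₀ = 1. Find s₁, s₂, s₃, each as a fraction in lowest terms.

f'(s) = 2s.
f(1) = −4, f'(1) = 2, so s₁ = 1 − (−4)/2 = 3.
f(3) = 4, f'(3) = 6, so s₂ = 3 − 4/6 = 7/3.
f(7/3) = 4/9, f'(7/3) = 14/3, so s₃ = (7/3) − (4/9)/(14/3) = 47/21.

s₁ = 3, s₂ = 7/3, s₃ = 47/21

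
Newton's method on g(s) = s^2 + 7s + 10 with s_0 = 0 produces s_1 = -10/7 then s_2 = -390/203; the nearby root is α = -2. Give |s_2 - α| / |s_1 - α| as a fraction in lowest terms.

s_1 - α = -10/7 - (-2) = -10/7 + 2 = 4/7, so |s_1 - α| = 4/7.
s_2 - α = -390/203 - (-2) = -390/203 + 2 = 16/203, so |s_2 - α| = 16/203.
Ratio = (16/203) / (4/7) = 4/29.

4/29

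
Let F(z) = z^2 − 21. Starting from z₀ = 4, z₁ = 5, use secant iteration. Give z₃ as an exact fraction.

197/43

F(4) = −5, F(5) = 4. z₂ = 5 − 4·(5 − 4)/(4 − (−5)) = 41/9.
F(5) = 4, F(41/9) = −20/81. z₃ = (41/9) − (−20/81)·((41/9) − 5)/((−20/81) − 4) = 197/43.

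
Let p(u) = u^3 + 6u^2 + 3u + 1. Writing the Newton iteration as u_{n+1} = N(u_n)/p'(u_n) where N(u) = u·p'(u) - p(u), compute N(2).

p'(u) = 3u^2 + 12u + 3.
N(u) = u·p'(u) - p(u) = u·(3u^2 + 12u + 3) - (u^3 + 6u^2 + 3u + 1) = 2u^3 + 6u^2 - 1.
N(2) = 39.

39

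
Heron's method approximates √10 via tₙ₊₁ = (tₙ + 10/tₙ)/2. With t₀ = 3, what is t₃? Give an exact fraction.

t₁ = (3 + 10/3)/2 = 19/6.
t₂ = (19/6 + 10/(19/6))/2 = 721/228.
t₃ = (721/228 + 10/(721/228))/2 = 1039681/328776.

1039681/328776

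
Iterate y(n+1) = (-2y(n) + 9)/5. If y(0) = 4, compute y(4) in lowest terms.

y(1) = (-2·4 + 9)/5 = 1/5.
y(2) = (-2·(1/5) + 9)/5 = 43/25.
y(3) = (-2·(43/25) + 9)/5 = 139/125.
y(4) = (-2·(139/125) + 9)/5 = 847/625.

847/625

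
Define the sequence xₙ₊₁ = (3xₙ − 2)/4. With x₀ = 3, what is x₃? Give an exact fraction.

7/64

x₁ = (3·3 − 2)/4 = 7/4.
x₂ = (3·(7/4) − 2)/4 = 13/16.
x₃ = (3·(13/16) − 2)/4 = 7/64.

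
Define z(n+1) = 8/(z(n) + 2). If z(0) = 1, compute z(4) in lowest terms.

52/27

z(1) = 8/(1 + 2) = 8/3.
z(2) = 8/(8/3 + 2) = 12/7.
z(3) = 8/(12/7 + 2) = 28/13.
z(4) = 8/(28/13 + 2) = 52/27.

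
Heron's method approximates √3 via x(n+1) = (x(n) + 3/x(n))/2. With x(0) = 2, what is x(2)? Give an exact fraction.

97/56

x(1) = (2 + 3/2)/2 = 7/4.
x(2) = (7/4 + 3/(7/4))/2 = 97/56.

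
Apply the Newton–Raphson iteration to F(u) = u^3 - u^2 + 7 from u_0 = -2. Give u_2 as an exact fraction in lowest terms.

F'(u) = 3u^2 - 2u.
F(-2) = -5, F'(-2) = 16, so u_1 = (-2) - (-5)/16 = -27/16.
F(-27/16) = -2675/4096, F'(-27/16) = 3051/256, so u_2 = (-27/16) - (-2675/4096)/(3051/256) = -39851/24408.

-39851/24408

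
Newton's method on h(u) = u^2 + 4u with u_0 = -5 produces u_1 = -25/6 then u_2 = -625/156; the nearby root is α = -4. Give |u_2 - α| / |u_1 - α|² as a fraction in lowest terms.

u_1 - α = -25/6 - (-4) = -25/6 + 4 = -1/6, so |u_1 - α| = 1/6.
u_2 - α = -625/156 - (-4) = -625/156 + 4 = -1/156, so |u_2 - α| = 1/156.
|u_1 - α|² = 1/36.
Ratio = (1/156) / (1/36) = 3/13.

3/13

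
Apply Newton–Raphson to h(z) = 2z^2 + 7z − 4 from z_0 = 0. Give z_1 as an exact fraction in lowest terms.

h'(z) = 4z + 7.
h(0) = −4, h'(0) = 7, so z_1 = 0 − (−4)/7 = 4/7.

4/7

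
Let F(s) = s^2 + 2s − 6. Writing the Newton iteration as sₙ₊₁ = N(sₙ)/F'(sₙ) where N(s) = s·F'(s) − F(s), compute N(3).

F'(s) = 2s + 2.
N(s) = s·F'(s) − F(s) = s·(2s + 2) − (s^2 + 2s − 6) = s^2 + 6.
N(3) = 15.

15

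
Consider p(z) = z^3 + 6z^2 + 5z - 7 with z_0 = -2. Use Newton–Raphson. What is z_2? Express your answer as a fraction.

-5101/2380

p'(z) = 3z^2 + 12z + 5.
p(-2) = -1, p'(-2) = -7, so z_1 = (-2) - (-1)/(-7) = -15/7.
p(-15/7) = -1/343, p'(-15/7) = -340/49, so z_2 = (-15/7) - (-1/343)/(-340/49) = -5101/2380.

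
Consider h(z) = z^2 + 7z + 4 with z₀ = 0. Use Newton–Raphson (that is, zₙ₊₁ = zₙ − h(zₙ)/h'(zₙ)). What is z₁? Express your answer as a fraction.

−4/7

h'(z) = 2z + 7.
h(0) = 4, h'(0) = 7, so z₁ = 0 − 4/7 = −4/7.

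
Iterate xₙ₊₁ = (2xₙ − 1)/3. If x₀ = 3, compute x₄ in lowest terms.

−17/81

x₁ = (2·3 − 1)/3 = 5/3.
x₂ = (2·(5/3) − 1)/3 = 7/9.
x₃ = (2·(7/9) − 1)/3 = 5/27.
x₄ = (2·(5/27) − 1)/3 = −17/81.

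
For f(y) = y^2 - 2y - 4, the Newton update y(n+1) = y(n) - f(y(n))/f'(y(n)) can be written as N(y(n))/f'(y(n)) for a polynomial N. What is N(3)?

f'(y) = 2y - 2.
N(y) = y·f'(y) - f(y) = y·(2y - 2) - (y^2 - 2y - 4) = y^2 + 4.
N(3) = 13.

13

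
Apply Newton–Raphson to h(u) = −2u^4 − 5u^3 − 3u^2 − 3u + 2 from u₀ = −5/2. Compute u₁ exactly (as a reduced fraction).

h'(u) = −8u^3 − 15u^2 − 6u − 3.
h(−5/2) = −37/4, h'(−5/2) = 173/4, so u₁ = (−5/2) − (−37/4)/(173/4) = −791/346.

−791/346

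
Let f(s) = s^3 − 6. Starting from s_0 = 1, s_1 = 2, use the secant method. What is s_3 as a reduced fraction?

459/254

f(1) = −5, f(2) = 2. s_2 = 2 − 2·(2 − 1)/(2 − (−5)) = 12/7.
f(2) = 2, f(12/7) = −330/343. s_3 = (12/7) − (−330/343)·((12/7) − 2)/((−330/343) − 2) = 459/254.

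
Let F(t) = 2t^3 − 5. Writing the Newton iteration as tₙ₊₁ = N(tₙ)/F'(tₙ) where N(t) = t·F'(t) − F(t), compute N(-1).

F'(t) = 6t^2.
N(t) = t·F'(t) − F(t) = t·(6t^2) − (2t^3 − 5) = 4t^3 + 5.
N(-1) = 1.

1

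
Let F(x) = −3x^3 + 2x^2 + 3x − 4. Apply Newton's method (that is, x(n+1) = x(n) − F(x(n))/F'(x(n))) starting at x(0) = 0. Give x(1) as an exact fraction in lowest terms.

F'(x) = −9x^2 + 4x + 3.
F(0) = −4, F'(0) = 3, so x(1) = 0 − (−4)/3 = 4/3.

4/3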